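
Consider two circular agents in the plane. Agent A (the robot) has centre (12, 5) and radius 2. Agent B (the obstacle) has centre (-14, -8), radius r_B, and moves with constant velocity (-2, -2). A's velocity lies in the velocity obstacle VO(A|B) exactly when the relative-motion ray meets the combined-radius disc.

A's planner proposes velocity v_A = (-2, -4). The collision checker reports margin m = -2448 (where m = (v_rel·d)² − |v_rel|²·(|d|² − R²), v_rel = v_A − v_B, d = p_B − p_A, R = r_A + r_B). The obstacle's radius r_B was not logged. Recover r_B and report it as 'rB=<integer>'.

m = -2448
d = (-26, -13);  v_rel = (0, -2),  |v_rel|² = 4
v_rel×d = (0)·(-13) − (-2)·(-26) = -52
since m = R²·4 − (-52)²:  R² = (2704 + -2448) / 4 = 64
R = √64 = 8  ⇒  r_B = 8 − 2 = 6

rB=6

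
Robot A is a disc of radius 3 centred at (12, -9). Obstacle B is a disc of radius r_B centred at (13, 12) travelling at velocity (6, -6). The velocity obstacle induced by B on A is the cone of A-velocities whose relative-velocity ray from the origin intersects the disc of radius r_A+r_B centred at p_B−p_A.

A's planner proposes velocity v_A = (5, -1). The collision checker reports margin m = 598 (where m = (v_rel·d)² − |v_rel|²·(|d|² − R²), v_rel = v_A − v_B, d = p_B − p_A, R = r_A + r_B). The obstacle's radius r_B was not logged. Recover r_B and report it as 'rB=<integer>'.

m = 598
d = (1, 21);  v_rel = (-1, 5),  |v_rel|² = 26
v_rel×d = (-1)·(21) − (5)·(1) = -26
since m = R²·26 − (-26)²:  R² = (676 + 598) / 26 = 49
R = √49 = 7  ⇒  r_B = 7 − 3 = 4

rB=4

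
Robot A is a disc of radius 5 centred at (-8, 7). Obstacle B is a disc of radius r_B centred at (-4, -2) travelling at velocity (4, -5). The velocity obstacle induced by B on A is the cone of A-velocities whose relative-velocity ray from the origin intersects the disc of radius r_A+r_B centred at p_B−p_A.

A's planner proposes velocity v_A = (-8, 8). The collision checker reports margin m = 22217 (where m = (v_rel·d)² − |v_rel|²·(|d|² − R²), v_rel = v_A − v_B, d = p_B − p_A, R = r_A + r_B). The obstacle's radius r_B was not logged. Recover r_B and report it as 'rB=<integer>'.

m = 22217
d = (4, -9);  v_rel = (-12, 13),  |v_rel|² = 313
v_rel×d = (-12)·(-9) − (13)·(4) = 56
since m = R²·313 − 56²:  R² = (3136 + 22217) / 313 = 81
R = √81 = 9  ⇒  r_B = 9 − 5 = 4

rB=4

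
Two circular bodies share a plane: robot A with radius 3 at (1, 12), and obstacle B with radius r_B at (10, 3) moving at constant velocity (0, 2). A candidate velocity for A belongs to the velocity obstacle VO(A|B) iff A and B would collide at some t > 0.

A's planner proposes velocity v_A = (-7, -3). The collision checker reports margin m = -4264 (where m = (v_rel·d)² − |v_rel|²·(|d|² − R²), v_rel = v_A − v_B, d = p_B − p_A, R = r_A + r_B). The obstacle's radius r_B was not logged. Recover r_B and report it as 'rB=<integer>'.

m = -4264
d = (9, -9);  v_rel = (-7, -5),  |v_rel|² = 74
v_rel×d = (-7)·(-9) − (-5)·(9) = 108
since m = R²·74 − 108²:  R² = (11664 + -4264) / 74 = 100
R = √100 = 10  ⇒  r_B = 10 − 3 = 7

rB=7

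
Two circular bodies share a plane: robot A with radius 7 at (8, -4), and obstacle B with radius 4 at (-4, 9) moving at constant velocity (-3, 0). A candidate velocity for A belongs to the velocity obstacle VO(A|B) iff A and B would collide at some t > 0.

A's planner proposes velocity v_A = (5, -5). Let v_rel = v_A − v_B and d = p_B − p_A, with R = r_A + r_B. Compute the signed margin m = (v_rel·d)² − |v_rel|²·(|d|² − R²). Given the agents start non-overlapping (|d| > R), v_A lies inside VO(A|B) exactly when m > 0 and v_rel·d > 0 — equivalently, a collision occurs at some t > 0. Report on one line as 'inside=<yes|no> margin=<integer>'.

d = (-12, 13),  |d|² = 313;  R = 7+4 = 11,  c = 313−11² = 192
v_rel = (8, -5),  |v_rel|² = 89;  v_rel·d = (8)·(-12) + (-5)·(13) = -161
89·t² + 322·t + 192 = 0  ⇒  m = (-161)² − 89·192 = 8833
m = 8833 > 0,  v_rel·d = -161 < 0  ⇒  outside

inside=no margin=8833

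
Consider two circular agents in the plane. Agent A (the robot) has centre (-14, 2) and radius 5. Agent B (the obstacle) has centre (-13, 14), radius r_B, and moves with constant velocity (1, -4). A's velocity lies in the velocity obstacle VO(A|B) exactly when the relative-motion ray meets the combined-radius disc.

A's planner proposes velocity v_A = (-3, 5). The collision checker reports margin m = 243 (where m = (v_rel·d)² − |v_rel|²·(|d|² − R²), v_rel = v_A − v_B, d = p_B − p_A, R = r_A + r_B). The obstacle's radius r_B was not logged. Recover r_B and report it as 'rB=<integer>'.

m = 243
d = (1, 12);  v_rel = (-4, 9),  |v_rel|² = 97
v_rel×d = (-4)·(12) − (9)·(1) = -57
since m = R²·97 − (-57)²:  R² = (3249 + 243) / 97 = 36
R = √36 = 6  ⇒  r_B = 6 − 5 = 1

rB=1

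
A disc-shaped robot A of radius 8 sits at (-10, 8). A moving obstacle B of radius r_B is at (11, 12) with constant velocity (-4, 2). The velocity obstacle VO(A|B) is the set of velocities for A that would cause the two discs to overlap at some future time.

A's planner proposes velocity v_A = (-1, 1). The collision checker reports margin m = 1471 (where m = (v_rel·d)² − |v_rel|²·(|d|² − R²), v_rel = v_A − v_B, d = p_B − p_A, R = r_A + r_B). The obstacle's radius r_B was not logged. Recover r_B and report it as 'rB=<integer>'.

m = 1471
d = (21, 4);  v_rel = (3, -1),  |v_rel|² = 10
v_rel×d = (3)·(4) − (-1)·(21) = 33
since m = R²·10 − 33²:  R² = (1089 + 1471) / 10 = 256
R = √256 = 16  ⇒  r_B = 16 − 8 = 8

rB=8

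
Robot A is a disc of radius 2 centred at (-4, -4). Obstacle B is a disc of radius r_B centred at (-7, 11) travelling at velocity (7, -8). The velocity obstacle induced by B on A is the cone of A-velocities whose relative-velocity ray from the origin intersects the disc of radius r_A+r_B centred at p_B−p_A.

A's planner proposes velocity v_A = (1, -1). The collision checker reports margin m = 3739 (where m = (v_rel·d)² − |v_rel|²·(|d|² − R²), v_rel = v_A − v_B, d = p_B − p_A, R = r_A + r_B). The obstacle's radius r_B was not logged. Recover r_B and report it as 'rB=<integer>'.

m = 3739
d = (-3, 15);  v_rel = (-6, 7),  |v_rel|² = 85
v_rel×d = (-6)·(15) − (7)·(-3) = -69
since m = R²·85 − (-69)²:  R² = (4761 + 3739) / 85 = 100
R = √100 = 10  ⇒  r_B = 10 − 2 = 8

rB=8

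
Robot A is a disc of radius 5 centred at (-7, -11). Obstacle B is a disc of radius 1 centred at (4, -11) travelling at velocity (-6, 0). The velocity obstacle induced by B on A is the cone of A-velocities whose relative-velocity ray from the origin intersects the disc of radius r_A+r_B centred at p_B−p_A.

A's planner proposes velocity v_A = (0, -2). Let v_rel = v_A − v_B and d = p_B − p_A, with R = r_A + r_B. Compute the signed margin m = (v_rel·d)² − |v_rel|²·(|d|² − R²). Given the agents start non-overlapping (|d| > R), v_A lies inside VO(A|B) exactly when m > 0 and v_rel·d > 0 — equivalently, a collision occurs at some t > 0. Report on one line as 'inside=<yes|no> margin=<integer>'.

d = (11, 0),  |d|² = 121;  R = 5+1 = 6,  c = 121−6² = 85
v_rel = (6, -2),  |v_rel|² = 40;  v_rel·d = (6)·(11) + (-2)·(0) = 66
40·t² − 132·t + 85 = 0  ⇒  m = 66² − 40·85 = 956
m = 956 > 0,  v_rel·d = 66 > 0  ⇒  inside

inside=yes margin=956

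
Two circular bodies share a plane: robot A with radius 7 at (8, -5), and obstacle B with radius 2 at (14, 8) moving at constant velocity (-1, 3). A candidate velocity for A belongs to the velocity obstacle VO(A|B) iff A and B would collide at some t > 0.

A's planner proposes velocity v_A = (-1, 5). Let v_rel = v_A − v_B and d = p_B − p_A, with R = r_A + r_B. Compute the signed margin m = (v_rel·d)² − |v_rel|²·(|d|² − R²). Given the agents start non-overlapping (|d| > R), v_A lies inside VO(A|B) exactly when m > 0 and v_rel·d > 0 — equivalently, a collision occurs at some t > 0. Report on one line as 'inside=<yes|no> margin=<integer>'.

d = (6, 13),  |d|² = 205;  R = 7+2 = 9,  c = 205−9² = 124
v_rel = (0, 2),  |v_rel|² = 4;  v_rel·d = (0)·(6) + (2)·(13) = 26
4·t² − 52·t + 124 = 0  ⇒  m = 26² − 4·124 = 180
m = 180 > 0,  v_rel·d = 26 > 0  ⇒  inside

inside=yes margin=180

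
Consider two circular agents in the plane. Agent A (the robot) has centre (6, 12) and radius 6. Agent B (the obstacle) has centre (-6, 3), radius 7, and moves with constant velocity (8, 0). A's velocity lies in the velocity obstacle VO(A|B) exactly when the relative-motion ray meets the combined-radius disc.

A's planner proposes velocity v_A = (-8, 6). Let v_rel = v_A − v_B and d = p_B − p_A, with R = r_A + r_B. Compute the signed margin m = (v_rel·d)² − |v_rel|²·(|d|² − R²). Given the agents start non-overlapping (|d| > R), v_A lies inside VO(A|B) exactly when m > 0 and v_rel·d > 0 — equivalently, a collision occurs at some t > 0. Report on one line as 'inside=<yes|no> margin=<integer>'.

d = (-12, -9),  |d|² = 225;  R = 6+7 = 13,  c = 225−13² = 56
v_rel = (-16, 6),  |v_rel|² = 292;  v_rel·d = (-16)·(-12) + (6)·(-9) = 138
292·t² − 276·t + 56 = 0  ⇒  m = 138² − 292·56 = 2692
m = 2692 > 0,  v_rel·d = 138 > 0  ⇒  inside

inside=yes margin=2692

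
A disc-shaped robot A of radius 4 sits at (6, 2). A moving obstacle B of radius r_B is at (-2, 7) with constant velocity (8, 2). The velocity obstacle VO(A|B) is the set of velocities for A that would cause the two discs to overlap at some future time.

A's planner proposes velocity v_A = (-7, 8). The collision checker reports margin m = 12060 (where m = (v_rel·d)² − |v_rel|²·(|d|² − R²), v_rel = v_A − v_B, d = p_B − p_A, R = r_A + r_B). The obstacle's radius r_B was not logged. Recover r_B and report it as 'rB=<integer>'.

m = 12060
d = (-8, 5);  v_rel = (-15, 6),  |v_rel|² = 261
v_rel×d = (-15)·(5) − (6)·(-8) = -27
since m = R²·261 − (-27)²:  R² = (729 + 12060) / 261 = 49
R = √49 = 7  ⇒  r_B = 7 − 4 = 3

rB=3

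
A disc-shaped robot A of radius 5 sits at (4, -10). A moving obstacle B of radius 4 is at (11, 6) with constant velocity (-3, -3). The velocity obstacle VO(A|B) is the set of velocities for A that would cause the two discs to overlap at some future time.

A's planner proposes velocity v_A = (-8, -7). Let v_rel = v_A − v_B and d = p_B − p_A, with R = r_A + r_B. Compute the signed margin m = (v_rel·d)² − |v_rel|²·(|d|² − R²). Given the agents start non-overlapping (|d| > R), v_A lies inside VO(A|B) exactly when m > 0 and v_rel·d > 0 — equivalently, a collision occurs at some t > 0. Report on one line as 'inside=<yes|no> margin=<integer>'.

d = (7, 16),  |d|² = 305;  R = 5+4 = 9,  c = 305−9² = 224
v_rel = (-5, -4),  |v_rel|² = 41;  v_rel·d = (-5)·(7) + (-4)·(16) = -99
41·t² + 198·t + 224 = 0  ⇒  m = (-99)² − 41·224 = 617
m = 617 > 0,  v_rel·d = -99 < 0  ⇒  outside

inside=no margin=617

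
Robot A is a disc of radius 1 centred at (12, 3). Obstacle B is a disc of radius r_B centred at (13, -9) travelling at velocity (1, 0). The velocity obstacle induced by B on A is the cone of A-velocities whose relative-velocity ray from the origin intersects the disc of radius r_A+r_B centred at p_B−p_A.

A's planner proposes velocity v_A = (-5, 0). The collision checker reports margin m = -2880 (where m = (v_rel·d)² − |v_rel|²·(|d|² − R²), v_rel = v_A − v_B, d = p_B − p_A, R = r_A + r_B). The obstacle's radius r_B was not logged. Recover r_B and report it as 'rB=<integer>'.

m = -2880
d = (1, -12);  v_rel = (-6, 0),  |v_rel|² = 36
v_rel×d = (-6)·(-12) − (0)·(1) = 72
since m = R²·36 − 72²:  R² = (5184 + -2880) / 36 = 64
R = √64 = 8  ⇒  r_B = 8 − 1 = 7

rB=7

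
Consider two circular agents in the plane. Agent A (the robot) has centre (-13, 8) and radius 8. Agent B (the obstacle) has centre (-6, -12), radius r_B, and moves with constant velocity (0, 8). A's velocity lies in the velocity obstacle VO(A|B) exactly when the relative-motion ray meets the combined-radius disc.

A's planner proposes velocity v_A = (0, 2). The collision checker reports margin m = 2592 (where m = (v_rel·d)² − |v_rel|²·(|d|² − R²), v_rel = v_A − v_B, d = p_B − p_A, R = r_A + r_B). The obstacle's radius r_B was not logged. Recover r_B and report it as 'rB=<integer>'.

m = 2592
d = (7, -20);  v_rel = (0, -6),  |v_rel|² = 36
v_rel×d = (0)·(-20) − (-6)·(7) = 42
since m = R²·36 − 42²:  R² = (1764 + 2592) / 36 = 121
R = √121 = 11  ⇒  r_B = 11 − 8 = 3

rB=3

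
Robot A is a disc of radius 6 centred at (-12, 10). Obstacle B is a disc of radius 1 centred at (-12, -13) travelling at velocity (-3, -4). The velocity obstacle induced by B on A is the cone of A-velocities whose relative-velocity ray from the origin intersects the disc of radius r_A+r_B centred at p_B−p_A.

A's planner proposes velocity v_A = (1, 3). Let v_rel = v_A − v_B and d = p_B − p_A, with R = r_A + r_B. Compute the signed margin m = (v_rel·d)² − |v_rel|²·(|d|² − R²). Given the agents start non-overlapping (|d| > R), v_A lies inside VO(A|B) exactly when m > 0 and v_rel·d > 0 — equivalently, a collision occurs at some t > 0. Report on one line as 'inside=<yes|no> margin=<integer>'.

d = (0, -23),  |d|² = 529;  R = 6+1 = 7,  c = 529−7² = 480
v_rel = (4, 7),  |v_rel|² = 65;  v_rel·d = (4)·(0) + (7)·(-23) = -161
65·t² + 322·t + 480 = 0  ⇒  m = (-161)² − 65·480 = -5279
m = -5279 < 0,  v_rel·d = -161 < 0  ⇒  outside

inside=no margin=-5279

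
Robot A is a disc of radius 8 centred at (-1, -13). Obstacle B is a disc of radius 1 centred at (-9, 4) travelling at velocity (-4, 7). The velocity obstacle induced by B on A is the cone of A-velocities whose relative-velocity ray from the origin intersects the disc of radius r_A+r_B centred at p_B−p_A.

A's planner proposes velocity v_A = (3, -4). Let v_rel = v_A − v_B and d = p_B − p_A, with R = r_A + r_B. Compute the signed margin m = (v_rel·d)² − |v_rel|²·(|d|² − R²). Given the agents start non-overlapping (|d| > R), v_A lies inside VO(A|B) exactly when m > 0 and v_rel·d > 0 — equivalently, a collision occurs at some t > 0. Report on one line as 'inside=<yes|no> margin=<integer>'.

d = (-8, 17),  |d|² = 353;  R = 8+1 = 9,  c = 353−9² = 272
v_rel = (7, -11),  |v_rel|² = 170;  v_rel·d = (7)·(-8) + (-11)·(17) = -243
170·t² + 486·t + 272 = 0  ⇒  m = (-243)² − 170·272 = 12809
m = 12809 > 0,  v_rel·d = -243 < 0  ⇒  outside

inside=no margin=12809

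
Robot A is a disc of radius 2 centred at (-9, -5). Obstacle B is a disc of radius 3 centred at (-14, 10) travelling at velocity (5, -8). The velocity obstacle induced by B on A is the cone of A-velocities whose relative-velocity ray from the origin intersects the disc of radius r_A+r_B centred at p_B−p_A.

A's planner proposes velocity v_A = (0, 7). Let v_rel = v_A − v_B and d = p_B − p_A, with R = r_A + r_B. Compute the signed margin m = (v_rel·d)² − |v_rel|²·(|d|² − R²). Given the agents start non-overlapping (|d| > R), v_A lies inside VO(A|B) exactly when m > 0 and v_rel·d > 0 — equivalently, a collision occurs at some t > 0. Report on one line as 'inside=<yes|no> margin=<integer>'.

d = (-5, 15),  |d|² = 250;  R = 2+3 = 5,  c = 250−5² = 225
v_rel = (-5, 15),  |v_rel|² = 250;  v_rel·d = (-5)·(-5) + (15)·(15) = 250
250·t² − 500·t + 225 = 0  ⇒  m = 250² − 250·225 = 6250
m = 6250 > 0,  v_rel·d = 250 > 0  ⇒  inside

inside=yes margin=6250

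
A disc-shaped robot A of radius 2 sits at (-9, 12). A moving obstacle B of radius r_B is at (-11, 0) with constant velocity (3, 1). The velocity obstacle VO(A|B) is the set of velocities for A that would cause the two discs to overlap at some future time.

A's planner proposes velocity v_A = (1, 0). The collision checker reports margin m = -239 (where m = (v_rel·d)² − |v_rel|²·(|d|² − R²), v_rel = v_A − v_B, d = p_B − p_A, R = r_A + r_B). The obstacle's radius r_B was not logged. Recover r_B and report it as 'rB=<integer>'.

m = -239
d = (-2, -12);  v_rel = (-2, -1),  |v_rel|² = 5
v_rel×d = (-2)·(-12) − (-1)·(-2) = 22
since m = R²·5 − 22²:  R² = (484 + -239) / 5 = 49
R = √49 = 7  ⇒  r_B = 7 − 2 = 5

rB=5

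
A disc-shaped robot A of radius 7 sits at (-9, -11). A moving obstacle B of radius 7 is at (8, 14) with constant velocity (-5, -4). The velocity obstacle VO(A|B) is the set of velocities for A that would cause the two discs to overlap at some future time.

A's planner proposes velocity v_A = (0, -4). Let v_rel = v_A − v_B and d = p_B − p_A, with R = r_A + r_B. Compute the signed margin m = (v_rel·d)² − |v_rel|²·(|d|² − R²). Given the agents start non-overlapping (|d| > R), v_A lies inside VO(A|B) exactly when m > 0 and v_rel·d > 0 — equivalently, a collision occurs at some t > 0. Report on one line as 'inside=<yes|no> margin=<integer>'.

d = (17, 25),  |d|² = 914;  R = 7+7 = 14,  c = 914−14² = 718
v_rel = (5, 0),  |v_rel|² = 25;  v_rel·d = (5)·(17) + (0)·(25) = 85
25·t² − 170·t + 718 = 0  ⇒  m = 85² − 25·718 = -10725
m = -10725 < 0,  v_rel·d = 85 > 0  ⇒  outside

inside=no margin=-10725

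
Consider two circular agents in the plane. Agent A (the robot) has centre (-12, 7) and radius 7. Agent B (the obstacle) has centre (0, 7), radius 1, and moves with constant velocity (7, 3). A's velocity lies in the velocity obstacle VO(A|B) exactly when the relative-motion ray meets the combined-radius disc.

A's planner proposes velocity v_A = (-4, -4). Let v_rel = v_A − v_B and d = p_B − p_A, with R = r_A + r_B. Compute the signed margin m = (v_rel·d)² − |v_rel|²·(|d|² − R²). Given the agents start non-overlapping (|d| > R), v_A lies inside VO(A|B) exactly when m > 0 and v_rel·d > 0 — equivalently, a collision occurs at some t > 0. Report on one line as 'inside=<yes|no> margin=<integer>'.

d = (12, 0),  |d|² = 144;  R = 7+1 = 8,  c = 144−8² = 80
v_rel = (-11, -7),  |v_rel|² = 170;  v_rel·d = (-11)·(12) + (-7)·(0) = -132
170·t² + 264·t + 80 = 0  ⇒  m = (-132)² − 170·80 = 3824
m = 3824 > 0,  v_rel·d = -132 < 0  ⇒  outside

inside=no margin=3824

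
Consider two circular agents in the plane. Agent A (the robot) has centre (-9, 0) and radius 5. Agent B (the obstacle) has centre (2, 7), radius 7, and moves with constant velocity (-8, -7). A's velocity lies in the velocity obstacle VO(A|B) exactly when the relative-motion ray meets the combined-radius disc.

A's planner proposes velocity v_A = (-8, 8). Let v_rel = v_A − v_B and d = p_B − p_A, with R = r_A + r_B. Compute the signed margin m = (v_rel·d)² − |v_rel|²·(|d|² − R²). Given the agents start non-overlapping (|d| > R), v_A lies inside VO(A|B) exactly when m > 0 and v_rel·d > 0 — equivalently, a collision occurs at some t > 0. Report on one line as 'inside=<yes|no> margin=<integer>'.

d = (11, 7),  |d|² = 170;  R = 5+7 = 12,  c = 170−12² = 26
v_rel = (0, 15),  |v_rel|² = 225;  v_rel·d = (0)·(11) + (15)·(7) = 105
225·t² − 210·t + 26 = 0  ⇒  m = 105² − 225·26 = 5175
m = 5175 > 0,  v_rel·d = 105 > 0  ⇒  inside

inside=yes margin=5175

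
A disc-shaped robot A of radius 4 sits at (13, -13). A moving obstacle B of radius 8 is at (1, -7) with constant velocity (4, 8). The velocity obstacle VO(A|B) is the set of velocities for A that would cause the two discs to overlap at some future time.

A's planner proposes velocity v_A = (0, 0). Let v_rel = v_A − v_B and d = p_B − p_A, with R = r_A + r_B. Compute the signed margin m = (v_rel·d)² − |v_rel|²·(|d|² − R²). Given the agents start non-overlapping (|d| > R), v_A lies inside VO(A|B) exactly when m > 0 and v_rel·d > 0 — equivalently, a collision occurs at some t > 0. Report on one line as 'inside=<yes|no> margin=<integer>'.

d = (-12, 6),  |d|² = 180;  R = 4+8 = 12,  c = 180−12² = 36
v_rel = (-4, -8),  |v_rel|² = 80;  v_rel·d = (-4)·(-12) + (-8)·(6) = 0
80·t² − 0·t + 36 = 0  ⇒  m = 0² − 80·36 = -2880
m = -2880 < 0,  v_rel·d = 0 = 0  ⇒  outside

inside=no margin=-2880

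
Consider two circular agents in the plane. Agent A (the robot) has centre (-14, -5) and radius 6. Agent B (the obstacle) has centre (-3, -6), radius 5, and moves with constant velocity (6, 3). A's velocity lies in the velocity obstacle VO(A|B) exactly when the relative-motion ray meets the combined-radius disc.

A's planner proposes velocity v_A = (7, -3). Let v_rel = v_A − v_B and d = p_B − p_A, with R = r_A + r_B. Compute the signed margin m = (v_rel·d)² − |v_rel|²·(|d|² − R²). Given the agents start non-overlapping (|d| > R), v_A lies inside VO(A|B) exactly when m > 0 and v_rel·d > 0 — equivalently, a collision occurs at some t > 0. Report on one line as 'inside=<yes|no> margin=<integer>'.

d = (11, -1),  |d|² = 122;  R = 6+5 = 11,  c = 122−11² = 1
v_rel = (1, -6),  |v_rel|² = 37;  v_rel·d = (1)·(11) + (-6)·(-1) = 17
37·t² − 34·t + 1 = 0  ⇒  m = 17² − 37·1 = 252
m = 252 > 0,  v_rel·d = 17 > 0  ⇒  inside

inside=yes margin=252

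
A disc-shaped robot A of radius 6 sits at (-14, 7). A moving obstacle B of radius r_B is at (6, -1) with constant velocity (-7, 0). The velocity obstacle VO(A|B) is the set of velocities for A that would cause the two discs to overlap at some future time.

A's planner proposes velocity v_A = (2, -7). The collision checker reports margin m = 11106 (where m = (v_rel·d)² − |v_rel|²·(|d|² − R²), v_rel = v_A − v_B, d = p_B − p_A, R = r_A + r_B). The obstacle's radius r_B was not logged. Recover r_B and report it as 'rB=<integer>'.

m = 11106
d = (20, -8);  v_rel = (9, -7),  |v_rel|² = 130
v_rel×d = (9)·(-8) − (-7)·(20) = 68
since m = R²·130 − 68²:  R² = (4624 + 11106) / 130 = 121
R = √121 = 11  ⇒  r_B = 11 − 6 = 5

rB=5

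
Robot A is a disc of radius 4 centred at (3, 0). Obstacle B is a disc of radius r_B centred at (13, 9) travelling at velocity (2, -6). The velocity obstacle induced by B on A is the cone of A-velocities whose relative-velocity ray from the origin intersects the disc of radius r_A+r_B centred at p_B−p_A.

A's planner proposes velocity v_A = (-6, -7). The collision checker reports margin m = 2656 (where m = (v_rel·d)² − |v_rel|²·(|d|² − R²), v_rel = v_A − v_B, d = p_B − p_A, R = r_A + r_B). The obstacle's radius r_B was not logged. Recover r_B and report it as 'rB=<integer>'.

m = 2656
d = (10, 9);  v_rel = (-8, -1),  |v_rel|² = 65
v_rel×d = (-8)·(9) − (-1)·(10) = -62
since m = R²·65 − (-62)²:  R² = (3844 + 2656) / 65 = 100
R = √100 = 10  ⇒  r_B = 10 − 4 = 6

rB=6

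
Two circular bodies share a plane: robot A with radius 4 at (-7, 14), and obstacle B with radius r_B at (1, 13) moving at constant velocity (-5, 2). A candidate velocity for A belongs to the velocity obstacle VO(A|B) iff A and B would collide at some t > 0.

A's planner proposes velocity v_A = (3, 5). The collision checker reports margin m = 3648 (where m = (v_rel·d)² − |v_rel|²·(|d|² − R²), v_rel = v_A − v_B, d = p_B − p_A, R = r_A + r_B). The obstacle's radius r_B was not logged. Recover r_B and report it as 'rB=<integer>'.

m = 3648
d = (8, -1);  v_rel = (8, 3),  |v_rel|² = 73
v_rel×d = (8)·(-1) − (3)·(8) = -32
since m = R²·73 − (-32)²:  R² = (1024 + 3648) / 73 = 64
R = √64 = 8  ⇒  r_B = 8 − 4 = 4

rB=4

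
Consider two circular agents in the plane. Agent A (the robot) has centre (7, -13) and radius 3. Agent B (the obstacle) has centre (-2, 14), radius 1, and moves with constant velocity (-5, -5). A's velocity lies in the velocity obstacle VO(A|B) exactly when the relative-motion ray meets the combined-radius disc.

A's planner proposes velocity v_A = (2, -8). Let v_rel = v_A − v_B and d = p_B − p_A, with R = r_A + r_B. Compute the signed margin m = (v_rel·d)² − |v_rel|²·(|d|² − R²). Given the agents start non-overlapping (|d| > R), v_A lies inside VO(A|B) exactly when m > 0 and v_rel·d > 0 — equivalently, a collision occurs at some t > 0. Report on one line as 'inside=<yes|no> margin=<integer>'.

d = (-9, 27),  |d|² = 810;  R = 3+1 = 4,  c = 810−4² = 794
v_rel = (7, -3),  |v_rel|² = 58;  v_rel·d = (7)·(-9) + (-3)·(27) = -144
58·t² + 288·t + 794 = 0  ⇒  m = (-144)² − 58·794 = -25316
m = -25316 < 0,  v_rel·d = -144 < 0  ⇒  outside

inside=no margin=-25316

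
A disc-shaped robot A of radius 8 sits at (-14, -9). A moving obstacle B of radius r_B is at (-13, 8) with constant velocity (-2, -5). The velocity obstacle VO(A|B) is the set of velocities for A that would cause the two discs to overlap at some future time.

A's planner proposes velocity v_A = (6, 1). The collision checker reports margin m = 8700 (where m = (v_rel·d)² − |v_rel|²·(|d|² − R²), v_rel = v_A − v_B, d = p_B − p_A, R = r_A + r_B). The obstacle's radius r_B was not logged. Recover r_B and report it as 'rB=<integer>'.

m = 8700
d = (1, 17);  v_rel = (8, 6),  |v_rel|² = 100
v_rel×d = (8)·(17) − (6)·(1) = 130
since m = R²·100 − 130²:  R² = (16900 + 8700) / 100 = 256
R = √256 = 16  ⇒  r_B = 16 − 8 = 8

rB=8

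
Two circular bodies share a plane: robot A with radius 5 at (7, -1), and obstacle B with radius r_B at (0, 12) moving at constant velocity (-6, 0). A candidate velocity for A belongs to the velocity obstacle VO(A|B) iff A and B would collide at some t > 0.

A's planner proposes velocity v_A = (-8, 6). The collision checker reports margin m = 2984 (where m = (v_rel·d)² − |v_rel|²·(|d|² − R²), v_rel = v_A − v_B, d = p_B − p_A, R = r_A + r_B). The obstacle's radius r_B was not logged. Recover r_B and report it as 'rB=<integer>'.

m = 2984
d = (-7, 13);  v_rel = (-2, 6),  |v_rel|² = 40
v_rel×d = (-2)·(13) − (6)·(-7) = 16
since m = R²·40 − 16²:  R² = (256 + 2984) / 40 = 81
R = √81 = 9  ⇒  r_B = 9 − 5 = 4

rB=4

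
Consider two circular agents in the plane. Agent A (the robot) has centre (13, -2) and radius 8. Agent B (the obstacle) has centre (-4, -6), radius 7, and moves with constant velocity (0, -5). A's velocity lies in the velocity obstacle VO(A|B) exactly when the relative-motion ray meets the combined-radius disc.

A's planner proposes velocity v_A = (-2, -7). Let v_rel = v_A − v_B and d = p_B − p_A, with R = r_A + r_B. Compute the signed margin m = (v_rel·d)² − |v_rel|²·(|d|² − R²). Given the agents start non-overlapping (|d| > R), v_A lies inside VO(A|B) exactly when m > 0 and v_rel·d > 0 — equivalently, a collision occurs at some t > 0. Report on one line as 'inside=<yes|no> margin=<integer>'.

d = (-17, -4),  |d|² = 305;  R = 8+7 = 15,  c = 305−15² = 80
v_rel = (-2, -2),  |v_rel|² = 8;  v_rel·d = (-2)·(-17) + (-2)·(-4) = 42
8·t² − 84·t + 80 = 0  ⇒  m = 42² − 8·80 = 1124
m = 1124 > 0,  v_rel·d = 42 > 0  ⇒  inside

inside=yes margin=1124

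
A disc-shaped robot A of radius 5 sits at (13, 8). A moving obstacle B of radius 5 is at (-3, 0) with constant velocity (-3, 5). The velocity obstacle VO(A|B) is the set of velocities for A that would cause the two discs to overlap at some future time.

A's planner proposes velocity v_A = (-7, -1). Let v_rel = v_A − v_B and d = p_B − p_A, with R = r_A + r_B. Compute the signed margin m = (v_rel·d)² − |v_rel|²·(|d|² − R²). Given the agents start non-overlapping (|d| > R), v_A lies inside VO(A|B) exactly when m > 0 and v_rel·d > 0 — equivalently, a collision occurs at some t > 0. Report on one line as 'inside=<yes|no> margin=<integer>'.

d = (-16, -8),  |d|² = 320;  R = 5+5 = 10,  c = 320−10² = 220
v_rel = (-4, -6),  |v_rel|² = 52;  v_rel·d = (-4)·(-16) + (-6)·(-8) = 112
52·t² − 224·t + 220 = 0  ⇒  m = 112² − 52·220 = 1104
m = 1104 > 0,  v_rel·d = 112 > 0  ⇒  inside

inside=yes margin=1104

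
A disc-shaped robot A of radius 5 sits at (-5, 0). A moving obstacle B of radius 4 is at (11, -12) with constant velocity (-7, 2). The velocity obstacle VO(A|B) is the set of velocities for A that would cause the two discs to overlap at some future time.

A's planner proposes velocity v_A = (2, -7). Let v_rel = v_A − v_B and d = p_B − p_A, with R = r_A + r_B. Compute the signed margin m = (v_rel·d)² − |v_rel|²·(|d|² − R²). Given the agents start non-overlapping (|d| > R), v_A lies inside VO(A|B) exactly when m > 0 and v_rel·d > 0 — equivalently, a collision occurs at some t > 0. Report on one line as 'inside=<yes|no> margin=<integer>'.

d = (16, -12),  |d|² = 400;  R = 5+4 = 9,  c = 400−9² = 319
v_rel = (9, -9),  |v_rel|² = 162;  v_rel·d = (9)·(16) + (-9)·(-12) = 252
162·t² − 504·t + 319 = 0  ⇒  m = 252² − 162·319 = 11826
m = 11826 > 0,  v_rel·d = 252 > 0  ⇒  inside

inside=yes margin=11826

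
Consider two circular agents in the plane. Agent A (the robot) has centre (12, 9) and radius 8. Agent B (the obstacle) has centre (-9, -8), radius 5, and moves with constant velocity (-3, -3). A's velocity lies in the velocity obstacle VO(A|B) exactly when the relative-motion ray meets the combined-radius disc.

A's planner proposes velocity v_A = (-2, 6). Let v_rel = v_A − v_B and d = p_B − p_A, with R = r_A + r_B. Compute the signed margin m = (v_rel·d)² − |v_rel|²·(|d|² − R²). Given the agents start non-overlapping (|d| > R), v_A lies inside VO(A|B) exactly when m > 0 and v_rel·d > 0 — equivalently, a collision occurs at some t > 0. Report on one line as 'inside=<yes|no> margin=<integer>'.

d = (-21, -17),  |d|² = 730;  R = 8+5 = 13,  c = 730−13² = 561
v_rel = (1, 9),  |v_rel|² = 82;  v_rel·d = (1)·(-21) + (9)·(-17) = -174
82·t² + 348·t + 561 = 0  ⇒  m = (-174)² − 82·561 = -15726
m = -15726 < 0,  v_rel·d = -174 < 0  ⇒  outside

inside=no margin=-15726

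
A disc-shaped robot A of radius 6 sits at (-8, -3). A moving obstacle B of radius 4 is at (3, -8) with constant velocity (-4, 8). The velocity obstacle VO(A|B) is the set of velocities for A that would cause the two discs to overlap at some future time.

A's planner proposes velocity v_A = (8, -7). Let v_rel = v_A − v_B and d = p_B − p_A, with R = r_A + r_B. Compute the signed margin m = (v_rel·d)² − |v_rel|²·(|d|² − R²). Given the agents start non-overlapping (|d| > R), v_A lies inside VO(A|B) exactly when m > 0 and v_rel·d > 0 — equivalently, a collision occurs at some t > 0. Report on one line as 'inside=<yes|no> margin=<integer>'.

d = (11, -5),  |d|² = 146;  R = 6+4 = 10,  c = 146−10² = 46
v_rel = (12, -15),  |v_rel|² = 369;  v_rel·d = (12)·(11) + (-15)·(-5) = 207
369·t² − 414·t + 46 = 0  ⇒  m = 207² − 369·46 = 25875
m = 25875 > 0,  v_rel·d = 207 > 0  ⇒  inside

inside=yes margin=25875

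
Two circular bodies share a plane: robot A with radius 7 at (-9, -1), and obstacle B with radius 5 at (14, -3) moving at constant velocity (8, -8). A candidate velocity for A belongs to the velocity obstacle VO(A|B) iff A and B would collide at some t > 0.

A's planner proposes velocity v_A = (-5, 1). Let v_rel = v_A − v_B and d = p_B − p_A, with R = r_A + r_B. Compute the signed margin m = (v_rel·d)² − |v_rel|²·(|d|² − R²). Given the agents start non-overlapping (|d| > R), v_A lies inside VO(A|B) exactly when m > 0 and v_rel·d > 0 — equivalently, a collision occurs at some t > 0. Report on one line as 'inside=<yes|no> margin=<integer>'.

d = (23, -2),  |d|² = 533;  R = 7+5 = 12,  c = 533−12² = 389
v_rel = (-13, 9),  |v_rel|² = 250;  v_rel·d = (-13)·(23) + (9)·(-2) = -317
250·t² + 634·t + 389 = 0  ⇒  m = (-317)² − 250·389 = 3239
m = 3239 > 0,  v_rel·d = -317 < 0  ⇒  outside

inside=no margin=3239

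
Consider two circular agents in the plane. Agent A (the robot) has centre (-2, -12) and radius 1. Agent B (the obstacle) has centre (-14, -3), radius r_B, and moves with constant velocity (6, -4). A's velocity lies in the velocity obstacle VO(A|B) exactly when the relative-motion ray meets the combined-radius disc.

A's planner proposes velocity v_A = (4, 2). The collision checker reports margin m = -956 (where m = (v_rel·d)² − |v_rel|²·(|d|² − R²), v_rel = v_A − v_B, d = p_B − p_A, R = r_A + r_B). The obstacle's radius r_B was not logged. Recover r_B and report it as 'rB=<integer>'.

m = -956
d = (-12, 9);  v_rel = (-2, 6),  |v_rel|² = 40
v_rel×d = (-2)·(9) − (6)·(-12) = 54
since m = R²·40 − 54²:  R² = (2916 + -956) / 40 = 49
R = √49 = 7  ⇒  r_B = 7 − 1 = 6

rB=6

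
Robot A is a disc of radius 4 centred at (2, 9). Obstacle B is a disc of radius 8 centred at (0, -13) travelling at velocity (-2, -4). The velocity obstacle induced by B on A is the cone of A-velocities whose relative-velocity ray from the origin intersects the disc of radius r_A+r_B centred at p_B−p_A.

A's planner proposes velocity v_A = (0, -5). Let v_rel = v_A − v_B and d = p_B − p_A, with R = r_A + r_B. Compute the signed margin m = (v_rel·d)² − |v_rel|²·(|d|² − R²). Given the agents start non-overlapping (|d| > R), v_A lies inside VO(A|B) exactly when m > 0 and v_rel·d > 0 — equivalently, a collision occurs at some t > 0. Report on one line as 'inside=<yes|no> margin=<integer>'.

d = (-2, -22),  |d|² = 488;  R = 4+8 = 12,  c = 488−12² = 344
v_rel = (2, -1),  |v_rel|² = 5;  v_rel·d = (2)·(-2) + (-1)·(-22) = 18
5·t² − 36·t + 344 = 0  ⇒  m = 18² − 5·344 = -1396
m = -1396 < 0,  v_rel·d = 18 > 0  ⇒  outside

inside=no margin=-1396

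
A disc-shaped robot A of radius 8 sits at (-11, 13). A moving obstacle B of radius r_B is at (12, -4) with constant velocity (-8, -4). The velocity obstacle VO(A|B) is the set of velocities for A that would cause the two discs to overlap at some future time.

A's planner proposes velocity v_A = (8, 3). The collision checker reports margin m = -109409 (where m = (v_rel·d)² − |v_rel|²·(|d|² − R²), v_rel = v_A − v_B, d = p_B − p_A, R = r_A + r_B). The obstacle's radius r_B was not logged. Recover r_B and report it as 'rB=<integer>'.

m = -109409
d = (23, -17);  v_rel = (16, 7),  |v_rel|² = 305
v_rel×d = (16)·(-17) − (7)·(23) = -433
since m = R²·305 − (-433)²:  R² = (187489 + -109409) / 305 = 256
R = √256 = 16  ⇒  r_B = 16 − 8 = 8

rB=8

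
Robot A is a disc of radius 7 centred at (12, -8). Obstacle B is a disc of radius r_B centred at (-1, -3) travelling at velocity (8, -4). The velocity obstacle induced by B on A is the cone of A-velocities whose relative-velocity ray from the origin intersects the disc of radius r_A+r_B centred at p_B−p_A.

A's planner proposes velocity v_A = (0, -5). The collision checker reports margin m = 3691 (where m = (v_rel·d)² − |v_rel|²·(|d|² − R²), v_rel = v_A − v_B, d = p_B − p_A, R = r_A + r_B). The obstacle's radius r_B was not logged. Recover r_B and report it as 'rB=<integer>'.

m = 3691
d = (-13, 5);  v_rel = (-8, -1),  |v_rel|² = 65
v_rel×d = (-8)·(5) − (-1)·(-13) = -53
since m = R²·65 − (-53)²:  R² = (2809 + 3691) / 65 = 100
R = √100 = 10  ⇒  r_B = 10 − 7 = 3

rB=3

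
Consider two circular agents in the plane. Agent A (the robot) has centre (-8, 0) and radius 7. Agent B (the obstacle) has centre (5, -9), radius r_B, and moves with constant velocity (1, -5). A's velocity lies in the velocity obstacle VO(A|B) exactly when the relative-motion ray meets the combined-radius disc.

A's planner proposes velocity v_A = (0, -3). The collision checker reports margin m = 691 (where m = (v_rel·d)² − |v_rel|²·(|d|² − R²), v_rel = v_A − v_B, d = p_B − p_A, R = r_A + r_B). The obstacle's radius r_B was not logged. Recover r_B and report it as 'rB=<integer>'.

m = 691
d = (13, -9);  v_rel = (-1, 2),  |v_rel|² = 5
v_rel×d = (-1)·(-9) − (2)·(13) = -17
since m = R²·5 − (-17)²:  R² = (289 + 691) / 5 = 196
R = √196 = 14  ⇒  r_B = 14 − 7 = 7

rB=7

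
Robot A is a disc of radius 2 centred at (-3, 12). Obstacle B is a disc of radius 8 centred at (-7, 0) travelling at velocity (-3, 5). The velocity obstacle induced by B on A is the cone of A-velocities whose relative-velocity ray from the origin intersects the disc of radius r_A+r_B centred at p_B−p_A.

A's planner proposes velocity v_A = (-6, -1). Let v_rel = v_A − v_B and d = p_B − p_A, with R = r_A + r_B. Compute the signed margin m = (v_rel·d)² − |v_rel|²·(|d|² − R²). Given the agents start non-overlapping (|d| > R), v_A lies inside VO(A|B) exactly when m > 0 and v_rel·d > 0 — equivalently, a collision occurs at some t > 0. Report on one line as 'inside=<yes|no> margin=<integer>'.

d = (-4, -12),  |d|² = 160;  R = 2+8 = 10,  c = 160−10² = 60
v_rel = (-3, -6),  |v_rel|² = 45;  v_rel·d = (-3)·(-4) + (-6)·(-12) = 84
45·t² − 168·t + 60 = 0  ⇒  m = 84² − 45·60 = 4356
m = 4356 > 0,  v_rel·d = 84 > 0  ⇒  inside

inside=yes margin=4356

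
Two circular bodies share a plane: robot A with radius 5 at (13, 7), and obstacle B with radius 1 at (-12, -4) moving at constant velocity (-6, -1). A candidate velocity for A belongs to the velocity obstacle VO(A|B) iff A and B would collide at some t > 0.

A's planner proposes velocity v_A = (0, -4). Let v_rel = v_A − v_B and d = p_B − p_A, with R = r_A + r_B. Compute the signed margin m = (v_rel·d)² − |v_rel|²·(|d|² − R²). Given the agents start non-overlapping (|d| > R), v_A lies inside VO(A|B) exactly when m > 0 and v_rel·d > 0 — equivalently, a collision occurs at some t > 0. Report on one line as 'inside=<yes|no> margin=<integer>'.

d = (-25, -11),  |d|² = 746;  R = 5+1 = 6,  c = 746−6² = 710
v_rel = (6, -3),  |v_rel|² = 45;  v_rel·d = (6)·(-25) + (-3)·(-11) = -117
45·t² + 234·t + 710 = 0  ⇒  m = (-117)² − 45·710 = -18261
m = -18261 < 0,  v_rel·d = -117 < 0  ⇒  outside

inside=no margin=-18261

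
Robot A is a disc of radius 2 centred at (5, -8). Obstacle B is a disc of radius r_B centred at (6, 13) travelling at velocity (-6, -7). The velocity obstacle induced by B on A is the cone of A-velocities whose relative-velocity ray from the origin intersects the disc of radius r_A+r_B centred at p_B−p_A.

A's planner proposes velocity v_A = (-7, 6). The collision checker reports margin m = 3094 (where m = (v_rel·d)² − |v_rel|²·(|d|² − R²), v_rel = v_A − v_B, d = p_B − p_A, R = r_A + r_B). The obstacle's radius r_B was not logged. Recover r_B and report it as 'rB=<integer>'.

m = 3094
d = (1, 21);  v_rel = (-1, 13),  |v_rel|² = 170
v_rel×d = (-1)·(21) − (13)·(1) = -34
since m = R²·170 − (-34)²:  R² = (1156 + 3094) / 170 = 25
R = √25 = 5  ⇒  r_B = 5 − 2 = 3

rB=3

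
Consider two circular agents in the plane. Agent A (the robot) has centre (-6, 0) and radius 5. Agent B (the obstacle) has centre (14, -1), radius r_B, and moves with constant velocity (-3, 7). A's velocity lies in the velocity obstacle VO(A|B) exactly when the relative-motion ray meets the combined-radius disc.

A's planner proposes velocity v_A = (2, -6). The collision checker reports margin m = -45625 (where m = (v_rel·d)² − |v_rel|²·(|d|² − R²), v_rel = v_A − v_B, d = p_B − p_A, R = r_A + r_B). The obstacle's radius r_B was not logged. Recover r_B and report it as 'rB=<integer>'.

m = -45625
d = (20, -1);  v_rel = (5, -13),  |v_rel|² = 194
v_rel×d = (5)·(-1) − (-13)·(20) = 255
since m = R²·194 − 255²:  R² = (65025 + -45625) / 194 = 100
R = √100 = 10  ⇒  r_B = 10 − 5 = 5

rB=5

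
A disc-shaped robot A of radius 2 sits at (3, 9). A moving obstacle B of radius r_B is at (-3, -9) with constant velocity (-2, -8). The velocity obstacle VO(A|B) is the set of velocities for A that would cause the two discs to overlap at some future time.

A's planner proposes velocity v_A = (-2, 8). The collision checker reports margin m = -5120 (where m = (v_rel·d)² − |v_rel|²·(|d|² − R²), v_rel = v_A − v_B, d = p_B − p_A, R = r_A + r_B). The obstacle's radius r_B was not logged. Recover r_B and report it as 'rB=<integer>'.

m = -5120
d = (-6, -18);  v_rel = (0, 16),  |v_rel|² = 256
v_rel×d = (0)·(-18) − (16)·(-6) = 96
since m = R²·256 − 96²:  R² = (9216 + -5120) / 256 = 16
R = √16 = 4  ⇒  r_B = 4 − 2 = 2

rB=2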